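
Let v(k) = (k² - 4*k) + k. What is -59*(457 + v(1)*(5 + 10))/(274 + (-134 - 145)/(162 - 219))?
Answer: -68381/757 ≈ -90.332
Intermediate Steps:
v(k) = k² - 3*k
-59*(457 + v(1)*(5 + 10))/(274 + (-134 - 145)/(162 - 219)) = -59*(457 + (1*(-3 + 1))*(5 + 10))/(274 + (-134 - 145)/(162 - 219)) = -59*(457 + (1*(-2))*15)/(274 - 279/(-57)) = -59*(457 - 2*15)/(274 - 279*(-1/57)) = -59*(457 - 30)/(274 + 93/19) = -59/((5299/19)/427) = -59/((5299/19)*(1/427)) = -59/757/1159 = -59*1159/757 = -68381/757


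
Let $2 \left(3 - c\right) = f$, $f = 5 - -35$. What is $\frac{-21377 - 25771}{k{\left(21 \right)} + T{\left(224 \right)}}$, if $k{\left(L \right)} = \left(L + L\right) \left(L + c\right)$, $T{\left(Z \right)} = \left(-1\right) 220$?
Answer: $\frac{11787}{13} \approx 906.69$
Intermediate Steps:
$T{\left(Z \right)} = -220$
$f = 40$ ($f = 5 + 35 = 40$)
$c = -17$ ($c = 3 - 20 = -17$)
$k{\left(L \right)} = 2 L \left(-17 + L\right)$ ($k{\left(L \right)} = \left(L + L\right) \left(L - 17\right) = 2 L \left(-17 + L\right)$)
$\frac{-21377 - 25771}{k{\left(21 \right)} + T{\left(224 \right)}} = \frac{-21377 - 25771}{2 \cdot 21 \left(-17 + 21\right) - 220} = - \frac{47148}{2 \cdot 21 \cdot 4 - 220} = - \frac{47148}{168 - 220} = - \frac{47148}{-52} = \left(-47148\right) \left(- \frac{1}{52}\right) = \frac{11787}{13}$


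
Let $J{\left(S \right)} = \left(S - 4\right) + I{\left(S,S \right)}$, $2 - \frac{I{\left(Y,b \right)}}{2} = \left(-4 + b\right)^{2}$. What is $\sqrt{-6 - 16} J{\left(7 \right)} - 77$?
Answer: $-77 - 11 i \sqrt{22} \approx -77.0 - 51.595 i$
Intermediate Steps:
$I{\left(Y,b \right)} = 4 - 2 \left(-4 + b\right)^{2}$
$J{\left(S \right)} = S - 2 \left(-4 + S\right)^{2}$ ($J{\left(S \right)} = \left(S - 4\right) - \left(-4 + 2 \left(-4 + S\right)^{2}\right) = \left(-4 + S\right) - \left(-4 + 2 \left(-4 + S\right)^{2}\right) = S - 2 \left(-4 + S\right)^{2}$)
$\sqrt{-6 - 16} J{\left(7 \right)} - 77 = \sqrt{-6 - 16} \left(7 - 2 \left(-4 + 7\right)^{2}\right) - 77 = \sqrt{-22} \left(7 - 2 \cdot 3^{2}\right) - 77 = i \sqrt{22} \left(7 - 18\right) - 77 = i \sqrt{22} \left(-11\right) - 77 = - 11 i \sqrt{22} - 77 = -77 - 11 i \sqrt{22}$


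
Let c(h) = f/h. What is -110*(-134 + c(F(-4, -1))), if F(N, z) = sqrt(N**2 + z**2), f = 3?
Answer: 14740 - 330*sqrt(17)/17 ≈ 14660.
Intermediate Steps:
c(h) = 3/h
-110*(-134 + c(F(-4, -1))) = -110*(-134 + 3/(sqrt((-4)**2 + (-1)**2))) = -110*(-134 + 3/(sqrt(16 + 1))) = -110*(-134 + 3/(sqrt(17))) = -110*(-134 + 3*(sqrt(17)/17)) = -110*(-134 + 3*sqrt(17)/17) = 14740 - 330*sqrt(17)/17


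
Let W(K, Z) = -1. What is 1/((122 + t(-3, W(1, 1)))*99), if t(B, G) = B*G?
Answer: 1/12375 ≈ 8.0808e-5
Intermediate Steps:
1/((122 + t(-3, W(1, 1)))*99) = 1/((122 - 3*(-1))*99) = 1/((122 + 3)*99) = 1/(125*99) = 1/12375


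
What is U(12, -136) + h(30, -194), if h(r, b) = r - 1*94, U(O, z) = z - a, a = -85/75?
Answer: -2983/15 ≈ -198.87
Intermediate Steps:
a = -17/15 (a = -85*1/75 = -17/15 ≈ -1.1333)
U(O, z) = 17/15 + z (U(O, z) = z - 1*(-17/15) = z + 17/15 = 17/15 + z)
h(r, b) = -94 + r (h(r, b) = r - 94 = -94 + r)
U(12, -136) + h(30, -194) = (17/15 - 136) + (-94 + 30) = -2023/15 - 64 = -2983/15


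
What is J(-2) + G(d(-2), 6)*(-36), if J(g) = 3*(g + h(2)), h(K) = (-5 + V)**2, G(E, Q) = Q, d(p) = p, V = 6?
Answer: -219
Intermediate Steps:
h(K) = 1 (h(K) = (-5 + 6)**2 = 1**2 = 1)
J(g) = 3 + 3*g (J(g) = 3*(g + 1) = 3*(1 + g) = 3 + 3*g)
J(-2) + G(d(-2), 6)*(-36) = (3 + 3*(-2)) + 6*(-36) = (3 - 6) - 216 = -3 - 216 = -219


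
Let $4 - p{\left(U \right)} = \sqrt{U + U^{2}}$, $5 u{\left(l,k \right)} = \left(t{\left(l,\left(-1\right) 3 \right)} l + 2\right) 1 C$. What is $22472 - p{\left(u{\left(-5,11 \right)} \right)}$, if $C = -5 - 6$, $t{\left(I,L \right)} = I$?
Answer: $22468 + \frac{6 \sqrt{2409}}{5} \approx 22527.0$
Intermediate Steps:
$C = -11$ ($C = -5 - 6 = -11$)
$u{\left(l,k \right)} = - \frac{22}{5} - \frac{11 l^{2}}{5}$ ($u{\left(l,k \right)} = \frac{\left(l l + 2\right) 1 \left(-11\right)}{5} = \frac{\left(l^{2} + 2\right) 1 \left(-11\right)}{5} = \frac{\left(2 + l^{2}\right) 1 \left(-11\right)}{5} = \frac{\left(2 + l^{2}\right) \left(-11\right)}{5} = \frac{-22 - 11 l^{2}}{5} = - \frac{22}{5} - \frac{11 l^{2}}{5}$)
$p{\left(U \right)} = 4 - \sqrt{U + U^{2}}$
$22472 - p{\left(u{\left(-5,11 \right)} \right)} = 22472 - \left(4 - \sqrt{\left(- \frac{22}{5} - \frac{11 \left(-5\right)^{2}}{5}\right) \left(1 - \left(\frac{22}{5} + \frac{11 \left(-5\right)^{2}}{5}\right)\right)}\right) = 22472 - \left(4 - \sqrt{\left(- \frac{22}{5} - 55\right) \left(1 - \frac{297}{5}\right)}\right) = 22472 - \left(4 - \sqrt{- \frac{297 \left(1 - \frac{297}{5}\right)}{5}}\right) = 22472 - \left(4 - \sqrt{\left(- \frac{297}{5}\right) \left(- \frac{292}{5}\right)}\right) = 22472 - \left(4 - \sqrt{\frac{86724}{25}}\right) = 22472 - \left(4 - \frac{6 \sqrt{2409}}{5}\right) = 22468 + \frac{6 \sqrt{2409}}{5}$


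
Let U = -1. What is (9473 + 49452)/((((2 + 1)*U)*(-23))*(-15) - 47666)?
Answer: -58925/48701 ≈ -1.2099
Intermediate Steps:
(9473 + 49452)/((((2 + 1)*U)*(-23))*(-15) - 47666) = (9473 + 49452)/((((2 + 1)*(-1))*(-23))*(-15) - 47666) = 58925/(((3*(-1))*(-23))*(-15) - 47666) = 58925/(-3*(-23)*(-15) - 47666) = 58925/(69*(-15) - 47666) = 58925/(-1035 - 47666) = 58925/(-48701) = 58925*(-1/48701) = -58925/48701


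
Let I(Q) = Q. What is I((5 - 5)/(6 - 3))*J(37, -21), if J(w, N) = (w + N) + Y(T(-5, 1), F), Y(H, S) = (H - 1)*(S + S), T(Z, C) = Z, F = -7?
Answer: 0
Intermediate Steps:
Y(H, S) = 2*S*(-1 + H) (Y(H, S) = (-1 + H)*(2*S) = 2*S*(-1 + H))
J(w, N) = 84 + N + w (J(w, N) = (w + N) + 2*(-7)*(-1 - 5) = (N + w) + 2*(-7)*(-6) = (N + w) + 84 = 84 + N + w)
I((5 - 5)/(6 - 3))*J(37, -21) = ((5 - 5)/(6 - 3))*(84 - 21 + 37) = (0/3)*100 = (0*(1/3))*100 = 0*100 = 0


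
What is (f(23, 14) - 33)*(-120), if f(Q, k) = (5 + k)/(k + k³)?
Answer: 5459700/1379 ≈ 3959.2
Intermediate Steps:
f(Q, k) = (5 + k)/(k + k³)
(f(23, 14) - 33)*(-120) = ((5 + 14)/(14 + 14³) - 33)*(-120) = (19/(14 + 2744) - 33)*(-120) = (19/2758 - 33)*(-120) = -90995/2758*(-120) = 5459700/1379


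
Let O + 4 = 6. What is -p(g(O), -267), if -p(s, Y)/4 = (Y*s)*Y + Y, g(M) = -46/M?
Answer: -6559656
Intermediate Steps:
O = 2 (O = -4 + 6 = 2)
p(s, Y) = -4*Y - 4*s*Y² (p(s, Y) = -4*((Y*s)*Y + Y) = -4*(s*Y² + Y) = -4*(Y + s*Y²) = -4*Y - 4*s*Y²)
-p(g(O), -267) = -(-4)*(-267)*(1 - (-12282)/2) = -(-4)*(-267)*(1 - 267*(-23)) = -(-4)*(-267)*(1 + 6141) = -(-4)*(-267)*6142 = -1*6559656 = -6559656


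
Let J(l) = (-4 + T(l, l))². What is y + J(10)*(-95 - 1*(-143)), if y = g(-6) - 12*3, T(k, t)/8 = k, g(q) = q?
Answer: 277206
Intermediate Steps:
T(k, t) = 8*k
y = -42 (y = -6 - 12*3 = -6 - 1*36 = -6 - 36 = -42)
J(l) = (-4 + 8*l)²
y + J(10)*(-95 - 1*(-143)) = -42 + (16*(-1 + 2*10)²)*(-95 - 1*(-143)) = -42 + (16*(-1 + 20)²)*(-95 + 143) = -42 + (16*19²)*48 = -42 + (16*361)*48 = -42 + 5776*48 = -42 + 277248 = 277206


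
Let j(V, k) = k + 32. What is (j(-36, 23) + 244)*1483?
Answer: 443417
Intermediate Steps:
j(V, k) = 32 + k
(j(-36, 23) + 244)*1483 = ((32 + 23) + 244)*1483 = (55 + 244)*1483 = 299*1483 = 443417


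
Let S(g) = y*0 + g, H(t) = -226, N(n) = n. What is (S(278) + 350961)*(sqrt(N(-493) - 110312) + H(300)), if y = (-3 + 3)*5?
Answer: -79380014 + 351239*I*sqrt(110805) ≈ -7.938e+7 + 1.1692e+8*I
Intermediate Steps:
y = 0 (y = 0*5 = 0)
S(g) = g (S(g) = 0*0 + g = 0 + g = g)
(S(278) + 350961)*(sqrt(N(-493) - 110312) + H(300)) = (278 + 350961)*(sqrt(-493 - 110312) - 226) = 351239*(sqrt(-110805) - 226) = 351239*(I*sqrt(110805) - 226) = 351239*(-226 + I*sqrt(110805)) = -79380014 + 351239*I*sqrt(110805)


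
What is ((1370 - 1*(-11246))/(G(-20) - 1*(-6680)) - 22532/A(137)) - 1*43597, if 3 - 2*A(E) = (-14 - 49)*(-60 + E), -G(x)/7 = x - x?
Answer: -88366269206/2026545 ≈ -43604.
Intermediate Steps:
G(x) = 0 (G(x) = -7*(x - x) = -7*0 = 0)
A(E) = -3777/2 + 63*E/2 (A(E) = 3/2 - (-14 - 49)*(-60 + E)/2 = 3/2 - (-63)*(-60 + E)/2 = 3/2 - (3780 - 63*E)/2 = 3/2 + (-1890 + 63*E/2) = -3777/2 + 63*E/2)
((1370 - 1*(-11246))/(G(-20) - 1*(-6680)) - 22532/A(137)) - 1*43597 = ((1370 - 1*(-11246))/(0 - 1*(-6680)) - 22532/(-3777/2 + (63/2)*137)) - 1*43597 = ((1370 + 11246)/(0 + 6680) - 22532/(-3777/2 + 8631/2)) - 43597 = (12616/6680 - 22532/2427) - 43597 = (12616*(1/6680) - 22532*1/2427) - 43597 = (1577/835 - 22532/2427) - 43597 = -14986841/2026545 - 43597 = -88366269206/2026545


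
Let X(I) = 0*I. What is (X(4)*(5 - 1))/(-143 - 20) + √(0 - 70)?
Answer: I*√70 ≈ 8.3666*I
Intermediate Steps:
X(I) = 0
(X(4)*(5 - 1))/(-143 - 20) + √(0 - 70) = (0*(5 - 1))/(-143 - 20) + √(0 - 70) = (0*4)/(-163) + √(-70) = -1/163*0 + I*√70 = 0 + I*√70 = I*√70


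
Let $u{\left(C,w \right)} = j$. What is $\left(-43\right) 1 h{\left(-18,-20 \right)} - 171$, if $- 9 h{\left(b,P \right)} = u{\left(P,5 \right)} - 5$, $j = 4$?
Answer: $- \frac{1582}{9} \approx -175.78$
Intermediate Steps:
$u{\left(C,w \right)} = 4$
$h{\left(b,P \right)} = \frac{1}{9}$ ($h{\left(b,P \right)} = - \frac{4 - 5}{9} = \left(- \frac{1}{9}\right) \left(-1\right) = \frac{1}{9}$)
$\left(-43\right) 1 h{\left(-18,-20 \right)} - 171 = \left(-43\right) 1 \cdot \frac{1}{9} - 171 = \left(-43\right) \frac{1}{9} - 171 = - \frac{43}{9} - 171 = - \frac{1582}{9}$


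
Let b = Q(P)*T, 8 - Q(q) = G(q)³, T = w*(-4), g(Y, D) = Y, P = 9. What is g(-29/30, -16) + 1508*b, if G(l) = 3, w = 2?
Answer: 6876451/30 ≈ 2.2922e+5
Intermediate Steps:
T = -8 (T = 2*(-4) = -8)
Q(q) = -19 (Q(q) = 8 - 1*3³ = 8 - 1*27 = 8 - 27 = -19)
b = 152 (b = -19*(-8) = 152)
g(-29/30, -16) + 1508*b = -29/30 + 1508*152 = -29*1/30 + 229216 = -29/30 + 229216 = 6876451/30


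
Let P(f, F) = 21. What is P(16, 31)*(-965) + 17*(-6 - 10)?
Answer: -20537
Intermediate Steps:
P(16, 31)*(-965) + 17*(-6 - 10) = 21*(-965) + 17*(-6 - 10) = -20265 + 17*(-16) = -20265 - 272 = -20537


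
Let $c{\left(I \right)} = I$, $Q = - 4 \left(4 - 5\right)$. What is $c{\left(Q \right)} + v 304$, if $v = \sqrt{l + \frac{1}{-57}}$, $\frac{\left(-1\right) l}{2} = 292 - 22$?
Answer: $4 + \frac{16 i \sqrt{1754517}}{3} \approx 4.0 + 7064.4 i$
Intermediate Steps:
$Q = 4$ ($Q = \left(-4\right) \left(-1\right) = 4$)
$l = -540$ ($l = - 2 \left(292 - 22\right) = \left(-2\right) 270 = -540$)
$v = \frac{i \sqrt{1754517}}{57}$ ($v = \sqrt{-540 + \frac{1}{-57}} = \sqrt{-540 - \frac{1}{57}} = \sqrt{- \frac{30781}{57}} = \frac{i \sqrt{1754517}}{57} \approx 23.238 i$)
$c{\left(Q \right)} + v 304 = 4 + \frac{i \sqrt{1754517}}{57} \cdot 304 = 4 + \frac{16 i \sqrt{1754517}}{3}$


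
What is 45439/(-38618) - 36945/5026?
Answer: -413779606/48523517 ≈ -8.5274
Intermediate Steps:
45439/(-38618) - 36945/5026 = 45439*(-1/38618) - 36945*1/5026 = -45439/38618 - 36945/5026 = -413779606/48523517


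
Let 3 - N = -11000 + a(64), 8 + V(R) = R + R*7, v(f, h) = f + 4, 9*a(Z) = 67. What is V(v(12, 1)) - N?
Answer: -97880/9 ≈ -10876.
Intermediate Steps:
a(Z) = 67/9 (a(Z) = (⅑)*67 = 67/9)
v(f, h) = 4 + f
V(R) = -8 + 8*R (V(R) = -8 + (R + R*7) = -8 + (R + 7*R) = -8 + 8*R)
N = 98960/9 (N = 3 - (-11000 + 67/9) = 3 - 1*(-98933/9) = 3 + 98933/9 = 98960/9 ≈ 10996.)
V(v(12, 1)) - N = (-8 + 8*(4 + 12)) - 1*98960/9 = (-8 + 8*16) - 98960/9 = (-8 + 128) - 98960/9 = 120 - 98960/9 = -97880/9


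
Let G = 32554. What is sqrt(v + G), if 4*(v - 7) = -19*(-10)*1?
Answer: sqrt(130434)/2 ≈ 180.58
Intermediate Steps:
v = 109/2 (v = 7 + (-19*(-10)*1)/4 = 7 + (190*1)/4 = 7 + (1/4)*190 = 7 + 95/2 = 109/2 ≈ 54.500)
sqrt(v + G) = sqrt(109/2 + 32554) = sqrt(65217/2) = sqrt(130434)/2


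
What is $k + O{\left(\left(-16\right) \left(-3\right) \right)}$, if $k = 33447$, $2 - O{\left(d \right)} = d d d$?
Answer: $-77143$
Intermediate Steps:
$O{\left(d \right)} = 2 - d^{3}$ ($O{\left(d \right)} = 2 - d d d = 2 - d^{2} d = 2 - d^{3}$)
$k + O{\left(\left(-16\right) \left(-3\right) \right)} = 33447 + \left(2 - \left(\left(-16\right) \left(-3\right)\right)^{3}\right) = 33447 + \left(2 - 48^{3}\right) = 33447 + \left(2 - 110592\right) = 33447 - 110590 = -77143$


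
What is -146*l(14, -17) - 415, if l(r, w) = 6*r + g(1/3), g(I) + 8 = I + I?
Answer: -34825/3 ≈ -11608.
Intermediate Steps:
g(I) = -8 + 2*I (g(I) = -8 + (I + I) = -8 + 2*I)
l(r, w) = -22/3 + 6*r (l(r, w) = 6*r + (-8 + 2/3) = 6*r - 22/3 = -22/3 + 6*r)
-146*l(14, -17) - 415 = -146*(-22/3 + 6*14) - 415 = -146*(-22/3 + 84) - 415 = -146*230/3 - 415 = -33580/3 - 415 = -34825/3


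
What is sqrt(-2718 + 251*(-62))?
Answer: 2*I*sqrt(4570) ≈ 135.2*I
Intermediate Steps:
sqrt(-2718 + 251*(-62)) = sqrt(-2718 - 15562) = sqrt(-18280) = 2*I*sqrt(4570)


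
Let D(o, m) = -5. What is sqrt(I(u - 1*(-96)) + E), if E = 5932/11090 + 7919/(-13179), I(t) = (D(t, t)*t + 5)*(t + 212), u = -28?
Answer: I*sqrt(500923216775837379255)/73077555 ≈ 306.27*I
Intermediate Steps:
I(t) = (5 - 5*t)*(212 + t) (I(t) = (-5*t + 5)*(t + 212) = (5 - 5*t)*(212 + t))
E = -4821941/73077555 (E = 5932*(1/11090) + 7919*(-1/13179) = 2966/5545 - 7919/13179 = -4821941/73077555 ≈ -0.065984)
sqrt(I(u - 1*(-96)) + E) = sqrt((1060 - 1055*(-28 - 1*(-96)) - 5*(-28 - 1*(-96))**2) - 4821941/73077555) = sqrt((1060 - 1055*(-28 + 96) - 5*(-28 + 96)**2) - 4821941/73077555) = sqrt((1060 - 1055*68 - 5*68**2) - 4821941/73077555) = sqrt((1060 - 71740 - 5*4624) - 4821941/73077555) = sqrt((1060 - 71740 - 23120) - 4821941/73077555) = sqrt(-93800 - 4821941/73077555) = sqrt(-6854679480941/73077555) = I*sqrt(500923216775837379255)/73077555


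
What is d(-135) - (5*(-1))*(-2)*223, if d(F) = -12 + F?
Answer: -2377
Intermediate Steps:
d(-135) - (5*(-1))*(-2)*223 = (-12 - 135) - (5*(-1))*(-2)*223 = -147 - (-5*(-2))*223 = -147 - 10*223 = -147 - 1*2230 = -147 - 2230 = -2377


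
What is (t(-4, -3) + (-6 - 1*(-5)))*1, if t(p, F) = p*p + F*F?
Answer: 24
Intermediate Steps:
t(p, F) = F**2 + p**2 (t(p, F) = p**2 + F**2 = F**2 + p**2)
(t(-4, -3) + (-6 - 1*(-5)))*1 = (((-3)**2 + (-4)**2) + (-6 - 1*(-5)))*1 = ((9 + 16) + (-6 + 5))*1 = (25 - 1)*1 = 24*1 = 24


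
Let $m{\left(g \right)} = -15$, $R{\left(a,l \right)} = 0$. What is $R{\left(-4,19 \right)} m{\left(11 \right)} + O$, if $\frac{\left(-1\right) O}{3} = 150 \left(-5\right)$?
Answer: $2250$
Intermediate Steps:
$O = 2250$ ($O = - 3 \cdot 150 \left(-5\right) = \left(-3\right) \left(-750\right) = 2250$)
$R{\left(-4,19 \right)} m{\left(11 \right)} + O = 0 \left(-15\right) + 2250 = 0 + 2250 = 2250$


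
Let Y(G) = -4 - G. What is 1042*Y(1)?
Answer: -5210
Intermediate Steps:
1042*Y(1) = 1042*(-4 - 1*1) = 1042*(-4 - 1) = 1042*(-5) = -5210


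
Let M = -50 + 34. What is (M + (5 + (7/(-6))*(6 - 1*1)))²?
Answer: 10201/36 ≈ 283.36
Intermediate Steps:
M = -16
(M + (5 + (7/(-6))*(6 - 1*1)))² = (-16 + (5 + (7/(-6))*(6 - 1*1)))² = (-16 + (5 + (7*(-⅙))*(6 - 1)))² = (-16 + (5 - 7/6*5))² = (-16 + (5 - 35/6))² = (-16 - ⅚)² = (-101/6)² = 10201/36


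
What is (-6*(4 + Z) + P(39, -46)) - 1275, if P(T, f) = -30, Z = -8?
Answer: -1281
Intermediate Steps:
(-6*(4 + Z) + P(39, -46)) - 1275 = (-6*(4 - 8) - 30) - 1275 = (-6*(-4) - 30) - 1275 = (24 - 30) - 1275 = -6 - 1275 = -1281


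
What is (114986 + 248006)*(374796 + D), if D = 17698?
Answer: 142472182048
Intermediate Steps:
(114986 + 248006)*(374796 + D) = (114986 + 248006)*(374796 + 17698) = 362992*392494 = 142472182048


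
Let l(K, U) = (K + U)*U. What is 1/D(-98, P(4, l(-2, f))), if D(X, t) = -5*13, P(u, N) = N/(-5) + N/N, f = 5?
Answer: -1/65 ≈ -0.015385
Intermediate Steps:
l(K, U) = U*(K + U)
P(u, N) = 1 - N/5 (P(u, N) = N*(-1/5) + 1 = -N/5 + 1 = 1 - N/5)
D(X, t) = -65
1/D(-98, P(4, l(-2, f))) = 1/(-65) = -1/65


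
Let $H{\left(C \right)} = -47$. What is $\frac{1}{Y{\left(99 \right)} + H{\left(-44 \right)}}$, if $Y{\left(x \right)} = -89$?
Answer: $- \frac{1}{136} \approx -0.0073529$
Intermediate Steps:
$\frac{1}{Y{\left(99 \right)} + H{\left(-44 \right)}} = \frac{1}{-89 - 47} = \frac{1}{-136} = - \frac{1}{136}$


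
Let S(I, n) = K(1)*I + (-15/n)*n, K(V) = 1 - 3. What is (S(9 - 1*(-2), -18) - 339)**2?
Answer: 141376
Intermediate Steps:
K(V) = -2
S(I, n) = -15 - 2*I (S(I, n) = -2*I + (-15/n)*n = -2*I - 15 = -15 - 2*I)
(S(9 - 1*(-2), -18) - 339)**2 = ((-15 - 2*(9 - 1*(-2))) - 339)**2 = ((-15 - 2*(9 + 2)) - 339)**2 = ((-15 - 2*11) - 339)**2 = ((-15 - 22) - 339)**2 = (-37 - 339)**2 = (-376)**2 = 141376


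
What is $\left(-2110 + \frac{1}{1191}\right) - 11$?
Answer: $- \frac{2526110}{1191} \approx -2121.0$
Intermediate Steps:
$\left(-2110 + \frac{1}{1191}\right) - 11 = - \frac{2513009}{1191} - 11 = - \frac{2526110}{1191}$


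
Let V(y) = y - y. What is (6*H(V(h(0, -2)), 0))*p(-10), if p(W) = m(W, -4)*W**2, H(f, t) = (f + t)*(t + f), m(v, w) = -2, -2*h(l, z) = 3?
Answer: 0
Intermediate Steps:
h(l, z) = -3/2 (h(l, z) = -1/2*3 = -3/2)
V(y) = 0
H(f, t) = (f + t)**2 (H(f, t) = (f + t)*(f + t) = (f + t)**2)
p(W) = -2*W**2
(6*H(V(h(0, -2)), 0))*p(-10) = (6*(0 + 0)**2)*(-2*(-10)**2) = (6*0**2)*(-2*100) = (6*0)*(-200) = 0*(-200) = 0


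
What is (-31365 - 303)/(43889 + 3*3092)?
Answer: -4524/7595 ≈ -0.59566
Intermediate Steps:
(-31365 - 303)/(43889 + 3*3092) = -31668/(43889 + 9276) = -31668/53165 = -31668*1/53165 = -4524/7595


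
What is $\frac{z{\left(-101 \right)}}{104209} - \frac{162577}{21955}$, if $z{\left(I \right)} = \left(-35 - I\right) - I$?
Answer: $- \frac{16938320108}{2287908595} \approx -7.4034$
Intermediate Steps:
$z{\left(I \right)} = -35 - 2 I$
$\frac{z{\left(-101 \right)}}{104209} - \frac{162577}{21955} = \frac{-35 - -202}{104209} - \frac{162577}{21955} = \left(-35 + 202\right) \frac{1}{104209} - \frac{162577}{21955} = 167 \cdot \frac{1}{104209} - \frac{162577}{21955} = \frac{167}{104209} - \frac{162577}{21955} = - \frac{16938320108}{2287908595}$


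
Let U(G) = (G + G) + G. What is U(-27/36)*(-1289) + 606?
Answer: 14025/4 ≈ 3506.3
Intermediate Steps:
U(G) = 3*G (U(G) = 2*G + G = 3*G)
U(-27/36)*(-1289) + 606 = (3*(-27/36))*(-1289) + 606 = (3*(-27*1/36))*(-1289) + 606 = (3*(-¾))*(-1289) + 606 = -9/4*(-1289) + 606 = 11601/4 + 606 = 14025/4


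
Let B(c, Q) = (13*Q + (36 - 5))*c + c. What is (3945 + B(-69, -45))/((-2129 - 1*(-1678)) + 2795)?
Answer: 21051/1172 ≈ 17.962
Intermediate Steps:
B(c, Q) = c + c*(31 + 13*Q) (B(c, Q) = (13*Q + 31)*c + c = (31 + 13*Q)*c + c = c*(31 + 13*Q) + c = c + c*(31 + 13*Q))
(3945 + B(-69, -45))/((-2129 - 1*(-1678)) + 2795) = (3945 - 69*(32 + 13*(-45)))/((-2129 - 1*(-1678)) + 2795) = (3945 - 69*(32 - 585))/((-2129 + 1678) + 2795) = (3945 - 69*(-553))/(-451 + 2795) = (3945 + 38157)/2344 = 42102*(1/2344) = 21051/1172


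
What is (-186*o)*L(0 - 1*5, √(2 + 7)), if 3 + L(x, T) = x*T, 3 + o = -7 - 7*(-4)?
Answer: 60264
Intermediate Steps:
o = 18 (o = -3 + (-7 - 7*(-4)) = -3 + (-7 + 28) = -3 + 21 = 18)
L(x, T) = -3 + T*x (L(x, T) = -3 + x*T = -3 + T*x)
(-186*o)*L(0 - 1*5, √(2 + 7)) = (-186*18)*(-3 + √(2 + 7)*(0 - 1*5)) = -3348*(-3 + √9*(0 - 5)) = -3348*(-3 + 3*(-5)) = -3348*(-3 - 15) = -3348*(-18) = 60264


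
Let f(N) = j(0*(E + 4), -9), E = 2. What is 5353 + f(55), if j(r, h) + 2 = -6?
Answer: 5345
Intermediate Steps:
j(r, h) = -8 (j(r, h) = -2 - 6 = -8)
f(N) = -8
5353 + f(55) = 5353 - 8 = 5345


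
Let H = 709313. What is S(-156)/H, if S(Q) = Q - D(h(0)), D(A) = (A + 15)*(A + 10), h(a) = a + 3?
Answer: -390/709313 ≈ -0.00054983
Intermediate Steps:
h(a) = 3 + a
D(A) = (10 + A)*(15 + A) (D(A) = (15 + A)*(10 + A) = (10 + A)*(15 + A))
S(Q) = -234 + Q (S(Q) = Q - (150 + (3 + 0)² + 25*(3 + 0)) = Q - (150 + 3² + 25*3) = Q - (150 + 9 + 75) = Q - 1*234 = Q - 234 = -234 + Q)
S(-156)/H = (-234 - 156)/709313 = -390*1/709313 = -390/709313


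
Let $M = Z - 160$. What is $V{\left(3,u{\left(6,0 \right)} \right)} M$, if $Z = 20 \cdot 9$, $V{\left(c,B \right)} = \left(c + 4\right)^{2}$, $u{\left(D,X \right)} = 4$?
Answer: $980$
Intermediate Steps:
$V{\left(c,B \right)} = \left(4 + c\right)^{2}$
$Z = 180$
$M = 20$ ($M = 180 - 160 = 20$)
$V{\left(3,u{\left(6,0 \right)} \right)} M = \left(4 + 3\right)^{2} \cdot 20 = 7^{2} \cdot 20 = 49 \cdot 20 = 980$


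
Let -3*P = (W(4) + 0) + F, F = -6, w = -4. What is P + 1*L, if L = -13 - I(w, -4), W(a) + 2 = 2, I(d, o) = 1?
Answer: -12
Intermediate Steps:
W(a) = 0 (W(a) = -2 + 2 = 0)
P = 2 (P = -((0 + 0) - 6)/3 = -(0 - 6)/3 = -1/3*(-6) = 2)
L = -14 (L = -13 - 1*1 = -13 - 1 = -14)
P + 1*L = 2 + 1*(-14) = 2 - 14 = -12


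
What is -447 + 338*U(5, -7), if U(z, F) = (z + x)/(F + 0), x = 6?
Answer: -6847/7 ≈ -978.14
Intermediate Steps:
U(z, F) = (6 + z)/F (U(z, F) = (z + 6)/(F + 0) = (6 + z)/F)
-447 + 338*U(5, -7) = -447 + 338*((6 + 5)/(-7)) = -447 + 338*(-1/7*11) = -447 + 338*(-11/7) = -447 - 3718/7 = -6847/7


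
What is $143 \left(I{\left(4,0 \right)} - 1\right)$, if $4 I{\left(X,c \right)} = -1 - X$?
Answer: $- \frac{1287}{4} \approx -321.75$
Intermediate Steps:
$I{\left(X,c \right)} = - \frac{1}{4} - \frac{X}{4}$ ($I{\left(X,c \right)} = \frac{-1 - X}{4} = - \frac{1}{4} - \frac{X}{4}$)
$143 \left(I{\left(4,0 \right)} - 1\right) = 143 \left(\left(- \frac{1}{4} - 1\right) - 1\right) = 143 \left(- \frac{5}{4} - 1\right) = 143 \left(- \frac{9}{4}\right) = - \frac{1287}{4}$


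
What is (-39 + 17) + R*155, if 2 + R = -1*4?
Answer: -952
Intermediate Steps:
R = -6 (R = -2 - 1*4 = -2 - 4 = -6)
(-39 + 17) + R*155 = (-39 + 17) - 6*155 = -22 - 930 = -952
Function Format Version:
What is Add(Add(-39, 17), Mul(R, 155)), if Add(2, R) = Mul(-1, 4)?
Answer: -952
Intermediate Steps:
R = -6 (R = Add(-2, Mul(-1, 4)) = Add(-2, -4) = -6)
Add(Add(-39, 17), Mul(R, 155)) = Add(Add(-39, 17), Mul(-6, 155)) = Add(-22, -930) = -952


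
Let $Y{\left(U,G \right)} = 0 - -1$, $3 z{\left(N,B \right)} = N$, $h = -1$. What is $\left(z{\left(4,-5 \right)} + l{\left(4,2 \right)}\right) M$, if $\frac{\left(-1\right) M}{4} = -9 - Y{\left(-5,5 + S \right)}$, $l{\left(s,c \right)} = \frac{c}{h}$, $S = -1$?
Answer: $- \frac{80}{3} \approx -26.667$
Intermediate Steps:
$l{\left(s,c \right)} = - c$ ($l{\left(s,c \right)} = \frac{c}{-1} = c \left(-1\right) = - c$)
$z{\left(N,B \right)} = \frac{N}{3}$
$Y{\left(U,G \right)} = 1$ ($Y{\left(U,G \right)} = 0 + 1 = 1$)
$M = 40$ ($M = - 4 \left(-9 - 1\right) = \left(-4\right) \left(-10\right) = 40$)
$\left(z{\left(4,-5 \right)} + l{\left(4,2 \right)}\right) M = \left(\frac{1}{3} \cdot 4 - 2\right) 40 = \left(\frac{4}{3} - 2\right) 40 = \left(- \frac{2}{3}\right) 40 = - \frac{80}{3}$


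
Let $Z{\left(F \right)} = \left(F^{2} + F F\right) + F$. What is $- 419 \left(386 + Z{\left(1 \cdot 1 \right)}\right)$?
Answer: $-162991$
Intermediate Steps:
$Z{\left(F \right)} = F + 2 F^{2}$ ($Z{\left(F \right)} = \left(F^{2} + F^{2}\right) + F = 2 F^{2} + F = F + 2 F^{2}$)
$- 419 \left(386 + Z{\left(1 \cdot 1 \right)}\right) = - 419 \left(386 + 1 \cdot 1 \left(1 + 2 \cdot 1 \cdot 1\right)\right) = - 419 \left(386 + 1 \left(1 + 2 \cdot 1\right)\right) = - 419 \left(386 + 1 \left(1 + 2\right)\right) = - 419 \left(386 + 1 \cdot 3\right) = - 419 \left(386 + 3\right) = \left(-419\right) 389 = -162991$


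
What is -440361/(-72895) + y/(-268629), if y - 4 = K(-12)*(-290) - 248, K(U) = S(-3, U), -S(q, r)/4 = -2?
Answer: 118480637849/19581710955 ≈ 6.0506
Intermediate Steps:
S(q, r) = 8 (S(q, r) = -4*(-2) = 8)
K(U) = 8
y = -2564 (y = 4 + (8*(-290) - 248) = 4 + (-2320 - 248) = 4 - 2568 = -2564)
-440361/(-72895) + y/(-268629) = -440361/(-72895) - 2564/(-268629) = -440361*(-1/72895) - 2564*(-1/268629) = 440361/72895 + 2564/268629 = 118480637849/19581710955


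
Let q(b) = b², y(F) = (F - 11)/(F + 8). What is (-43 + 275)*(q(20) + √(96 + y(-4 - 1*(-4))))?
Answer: 92800 + 58*√1514 ≈ 95057.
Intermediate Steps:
y(F) = (-11 + F)/(8 + F)
(-43 + 275)*(q(20) + √(96 + y(-4 - 1*(-4)))) = (-43 + 275)*(20² + √(96 + (-11 + (-4 - 1*(-4)))/(8 + (-4 - 1*(-4))))) = 232*(400 + √(96 + (-11 + (-4 + 4))/(8 + (-4 + 4)))) = 232*(400 + √(96 + (-11 + 0)/(8 + 0))) = 232*(400 + √(96 - 11/8)) = 232*(400 + √(757/8)) = 232*(400 + √1514/4) = 92800 + 58*√1514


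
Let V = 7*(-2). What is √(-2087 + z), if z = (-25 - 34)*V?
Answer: I*√1261 ≈ 35.511*I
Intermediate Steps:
V = -14
z = 826 (z = (-25 - 34)*(-14) = -59*(-14) = 826)
√(-2087 + z) = √(-2087 + 826) = √(-1261) = I*√1261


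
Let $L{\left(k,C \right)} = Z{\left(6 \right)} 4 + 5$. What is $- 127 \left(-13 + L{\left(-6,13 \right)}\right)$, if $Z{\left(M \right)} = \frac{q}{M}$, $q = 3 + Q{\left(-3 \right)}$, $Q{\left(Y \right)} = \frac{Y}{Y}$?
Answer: $\frac{2032}{3} \approx 677.33$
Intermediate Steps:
$Q{\left(Y \right)} = 1$
$q = 4$ ($q = 3 + 1 = 4$)
$Z{\left(M \right)} = \frac{4}{M}$
$L{\left(k,C \right)} = \frac{23}{3}$ ($L{\left(k,C \right)} = \frac{4}{6} \cdot 4 + 5 = 4 \cdot \frac{1}{6} \cdot 4 + 5 = \frac{2}{3} \cdot 4 + 5 = \frac{8}{3} + 5 = \frac{23}{3}$)
$- 127 \left(-13 + L{\left(-6,13 \right)}\right) = - 127 \left(-13 + \frac{23}{3}\right) = \left(-127\right) \left(- \frac{16}{3}\right) = \frac{2032}{3}$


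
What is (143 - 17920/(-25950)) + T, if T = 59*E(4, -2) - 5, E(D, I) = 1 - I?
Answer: 819217/2595 ≈ 315.69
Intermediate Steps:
T = 172 (T = 59*(1 - 1*(-2)) - 5 = 59*(1 + 2) - 5 = 59*3 - 5 = 177 - 5 = 172)
(143 - 17920/(-25950)) + T = (143 - 17920/(-25950)) + 172 = (143 - 17920*(-1/25950)) + 172 = (143 + 1792/2595) + 172 = 372877/2595 + 172 = 819217/2595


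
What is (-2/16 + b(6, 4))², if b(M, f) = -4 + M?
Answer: 225/64 ≈ 3.5156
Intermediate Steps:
(-2/16 + b(6, 4))² = (-2/16 + (-4 + 6))² = (-2*1/16 + 2)² = (-⅛ + 2)² = (15/8)² = 225/64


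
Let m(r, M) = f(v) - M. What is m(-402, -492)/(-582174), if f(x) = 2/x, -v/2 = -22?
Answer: -10825/12807828 ≈ -0.00084519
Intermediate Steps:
v = 44 (v = -2*(-22) = 44)
m(r, M) = 1/22 - M (m(r, M) = 2/44 - M = 2*(1/44) - M = 1/22 - M)
m(-402, -492)/(-582174) = (1/22 - 1*(-492))/(-582174) = (1/22 + 492)*(-1/582174) = (10825/22)*(-1/582174) = -10825/12807828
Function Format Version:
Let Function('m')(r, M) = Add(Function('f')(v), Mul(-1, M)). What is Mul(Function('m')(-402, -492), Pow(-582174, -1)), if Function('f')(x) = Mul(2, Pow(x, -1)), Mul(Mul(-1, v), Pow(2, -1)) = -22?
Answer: Rational(-10825, 12807828) ≈ -0.00084519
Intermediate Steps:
v = 44 (v = Mul(-2, -22) = 44)
Function('m')(r, M) = Add(Rational(1, 22), Mul(-1, M)) (Function('m')(r, M) = Add(Mul(2, Pow(44, -1)), Mul(-1, M)) = Add(Mul(2, Rational(1, 44)), Mul(-1, M)) = Add(Rational(1, 22), Mul(-1, M)))
Mul(Function('m')(-402, -492), Pow(-582174, -1)) = Mul(Add(Rational(1, 22), Mul(-1, -492)), Pow(-582174, -1)) = Mul(Add(Rational(1, 22), 492), Rational(-1, 582174)) = Mul(Rational(10825, 22), Rational(-1, 582174)) = Rational(-10825, 12807828)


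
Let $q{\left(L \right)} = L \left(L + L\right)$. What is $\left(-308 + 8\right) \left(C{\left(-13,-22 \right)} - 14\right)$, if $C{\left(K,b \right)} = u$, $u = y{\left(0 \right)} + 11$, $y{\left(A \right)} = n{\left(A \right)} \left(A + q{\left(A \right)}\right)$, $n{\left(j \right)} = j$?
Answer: $900$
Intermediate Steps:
$q{\left(L \right)} = 2 L^{2}$ ($q{\left(L \right)} = L 2 L = 2 L^{2}$)
$y{\left(A \right)} = A \left(A + 2 A^{2}\right)$
$u = 11$ ($u = 0^{2} \left(1 + 2 \cdot 0\right) + 11 = 0 \left(1 + 0\right) + 11 = 0 \cdot 1 + 11 = 0 + 11 = 11$)
$C{\left(K,b \right)} = 11$
$\left(-308 + 8\right) \left(C{\left(-13,-22 \right)} - 14\right) = \left(-308 + 8\right) \left(11 - 14\right) = \left(-300\right) \left(-3\right) = 900$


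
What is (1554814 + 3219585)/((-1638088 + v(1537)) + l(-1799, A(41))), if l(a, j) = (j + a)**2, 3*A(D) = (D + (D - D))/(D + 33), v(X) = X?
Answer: 235301480316/78814260085 ≈ 2.9855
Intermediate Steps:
A(D) = D/(3*(33 + D)) (A(D) = ((D + (D - D))/(D + 33))/3 = ((D + 0)/(33 + D))/3 = (D/(33 + D))/3 = D/(3*(33 + D)))
l(a, j) = (a + j)**2
(1554814 + 3219585)/((-1638088 + v(1537)) + l(-1799, A(41))) = (1554814 + 3219585)/((-1638088 + 1537) + (-1799 + (1/3)*41/(33 + 41))**2) = 4774399/(-1636551 + (-1799 + (1/3)*41/74)**2) = 4774399/(-1636551 + (-1799 + (1/3)*41*(1/74))**2) = 4774399/(-1636551 + (-1799 + 41/222)**2) = 4774399/(-1636551 + (-399337/222)**2) = 4774399/(-1636551 + 159470039569/49284) = 4774399/(78814260085/49284) = 4774399*(49284/78814260085) = 235301480316/78814260085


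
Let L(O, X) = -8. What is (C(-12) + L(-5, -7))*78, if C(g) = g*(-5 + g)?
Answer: 15288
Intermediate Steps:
(C(-12) + L(-5, -7))*78 = (-12*(-5 - 12) - 8)*78 = (-12*(-17) - 8)*78 = (204 - 8)*78 = 196*78 = 15288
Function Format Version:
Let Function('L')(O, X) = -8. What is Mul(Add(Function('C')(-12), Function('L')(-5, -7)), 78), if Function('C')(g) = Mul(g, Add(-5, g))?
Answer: 15288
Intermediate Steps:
Mul(Add(Function('C')(-12), Function('L')(-5, -7)), 78) = Mul(Add(Mul(-12, Add(-5, -12)), -8), 78) = Mul(Add(Mul(-12, -17), -8), 78) = Mul(Add(204, -8), 78) = Mul(196, 78) = 15288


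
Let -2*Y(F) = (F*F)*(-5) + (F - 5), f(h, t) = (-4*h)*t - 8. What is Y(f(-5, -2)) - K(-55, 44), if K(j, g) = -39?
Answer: 11651/2 ≈ 5825.5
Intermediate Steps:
f(h, t) = -8 - 4*h*t (f(h, t) = -4*h*t - 8 = -8 - 4*h*t)
Y(F) = 5/2 - F/2 + 5*F²/2 (Y(F) = -((F*F)*(-5) + (F - 5))/2 = -(F²*(-5) + (-5 + F))/2 = -(-5*F² + (-5 + F))/2 = -(-5 + F - 5*F²)/2 = 5/2 - F/2 + 5*F²/2)
Y(f(-5, -2)) - K(-55, 44) = (5/2 - (-8 - 4*(-5)*(-2))/2 + 5*(-8 - 4*(-5)*(-2))²/2) - 1*(-39) = (5/2 - (-8 - 40)/2 + 5*(-8 - 40)²/2) + 39 = (5/2 - ½*(-48) + (5/2)*(-48)²) + 39 = (5/2 + 24 + (5/2)*2304) + 39 = (5/2 + 24 + 5760) + 39 = 11573/2 + 39 = 11651/2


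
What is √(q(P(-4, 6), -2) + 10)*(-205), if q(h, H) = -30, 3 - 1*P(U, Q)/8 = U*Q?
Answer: -410*I*√5 ≈ -916.79*I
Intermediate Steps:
P(U, Q) = 24 - 8*Q*U (P(U, Q) = 24 - 8*U*Q = 24 - 8*Q*U)
√(q(P(-4, 6), -2) + 10)*(-205) = √(-30 + 10)*(-205) = √(-20)*(-205) = (2*I*√5)*(-205) = -410*I*√5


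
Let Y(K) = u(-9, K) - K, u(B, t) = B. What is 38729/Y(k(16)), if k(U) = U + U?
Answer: -38729/41 ≈ -944.61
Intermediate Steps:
k(U) = 2*U
Y(K) = -9 - K
38729/Y(k(16)) = 38729/(-9 - 2*16) = 38729/(-9 - 1*32) = 38729/(-9 - 32) = 38729/(-41) = 38729*(-1/41) = -38729/41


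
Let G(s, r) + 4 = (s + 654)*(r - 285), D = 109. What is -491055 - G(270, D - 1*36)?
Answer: -295163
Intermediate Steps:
G(s, r) = -4 + (-285 + r)*(654 + s) (G(s, r) = -4 + (s + 654)*(r - 285) = -4 + (654 + s)*(-285 + r) = -4 + (-285 + r)*(654 + s))
-491055 - G(270, D - 1*36) = -491055 - (-186394 - 285*270 + 654*(109 - 1*36) + (109 - 1*36)*270) = -491055 - (-186394 - 76950 + 654*(109 - 36) + (109 - 36)*270) = -491055 - (-186394 - 76950 + 654*73 + 73*270) = -491055 - (-186394 - 76950 + 47742 + 19710) = -491055 - 1*(-195892) = -491055 + 195892 = -295163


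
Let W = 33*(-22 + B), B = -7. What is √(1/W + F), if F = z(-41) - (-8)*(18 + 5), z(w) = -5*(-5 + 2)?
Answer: √182252994/957 ≈ 14.107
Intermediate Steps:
W = -957 (W = 33*(-22 - 7) = 33*(-29) = -957)
z(w) = 15 (z(w) = -5*(-3) = 15)
F = 199 (F = 15 - (-8)*(18 + 5) = 15 - (-8)*23 = 15 - 1*(-184) = 15 + 184 = 199)
√(1/W + F) = √(1/(-957) + 199) = √(-1/957 + 199) = √(190442/957) = √182252994/957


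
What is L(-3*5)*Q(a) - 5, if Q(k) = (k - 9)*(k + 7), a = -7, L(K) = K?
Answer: -5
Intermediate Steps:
Q(k) = (-9 + k)*(7 + k)
L(-3*5)*Q(a) - 5 = (-3*5)*(-63 + (-7)**2 - 2*(-7)) - 5 = -15*(-63 + 49 + 14) - 5 = -15*0 - 5 = 0 - 5 = -5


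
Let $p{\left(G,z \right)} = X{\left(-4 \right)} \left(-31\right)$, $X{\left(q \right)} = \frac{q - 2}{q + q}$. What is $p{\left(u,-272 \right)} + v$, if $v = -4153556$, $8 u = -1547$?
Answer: $- \frac{16614317}{4} \approx -4.1536 \cdot 10^{6}$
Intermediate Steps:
$u = - \frac{1547}{8}$ ($u = \frac{1}{8} \left(-1547\right) = - \frac{1547}{8} \approx -193.38$)
$X{\left(q \right)} = \frac{-2 + q}{2 q}$
$p{\left(G,z \right)} = - \frac{93}{4}$ ($p{\left(G,z \right)} = \frac{-2 - 4}{2 \left(-4\right)} \left(-31\right) = \frac{1}{2} \left(- \frac{1}{4}\right) \left(-6\right) \left(-31\right) = \frac{3}{4} \left(-31\right) = - \frac{93}{4}$)
$p{\left(u,-272 \right)} + v = - \frac{93}{4} - 4153556 = - \frac{16614317}{4}$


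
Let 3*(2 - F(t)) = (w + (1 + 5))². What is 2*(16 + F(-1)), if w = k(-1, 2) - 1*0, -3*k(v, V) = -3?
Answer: 10/3 ≈ 3.3333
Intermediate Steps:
k(v, V) = 1 (k(v, V) = -⅓*(-3) = 1)
w = 1 (w = 1 - 1*0 = 1 + 0 = 1)
F(t) = -43/3 (F(t) = 2 - (1 + (1 + 5))²/3 = 2 - (1 + 6)²/3 = 2 - ⅓*7² = 2 - ⅓*49 = 2 - 49/3 = -43/3)
2*(16 + F(-1)) = 2*(16 - 43/3) = 2*(5/3) = 10/3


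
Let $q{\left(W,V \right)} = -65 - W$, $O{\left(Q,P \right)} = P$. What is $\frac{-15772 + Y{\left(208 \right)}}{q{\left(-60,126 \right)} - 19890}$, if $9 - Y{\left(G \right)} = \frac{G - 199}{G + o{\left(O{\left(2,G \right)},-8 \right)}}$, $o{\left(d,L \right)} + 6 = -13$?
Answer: $\frac{331024}{417795} \approx 0.79231$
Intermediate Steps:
$o{\left(d,L \right)} = -19$ ($o{\left(d,L \right)} = -6 - 13 = -19$)
$Y{\left(G \right)} = 9 - \frac{-199 + G}{-19 + G}$ ($Y{\left(G \right)} = 9 - \frac{G - 199}{G - 19} = 9 - \frac{-199 + G}{-19 + G}$)
$\frac{-15772 + Y{\left(208 \right)}}{q{\left(-60,126 \right)} - 19890} = \frac{-15772 + \frac{4 \left(7 + 2 \cdot 208\right)}{-19 + 208}}{\left(-65 - -60\right) - 19890} = \frac{-15772 + \frac{4 \left(7 + 416\right)}{189}}{\left(-65 + 60\right) - 19890} = \frac{-15772 + 4 \cdot \frac{1}{189} \cdot 423}{-5 - 19890} = \frac{-15772 + \frac{188}{21}}{-19895} = \left(- \frac{331024}{21}\right) \left(- \frac{1}{19895}\right) = \frac{331024}{417795}$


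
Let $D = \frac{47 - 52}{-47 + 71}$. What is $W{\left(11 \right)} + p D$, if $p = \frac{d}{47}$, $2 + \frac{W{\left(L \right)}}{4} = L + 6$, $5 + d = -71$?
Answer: $\frac{17015}{282} \approx 60.337$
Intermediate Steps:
$d = -76$ ($d = -5 - 71 = -76$)
$D = - \frac{5}{24} \approx -0.20833$
$W{\left(L \right)} = 16 + 4 L$ ($W{\left(L \right)} = -8 + 4 \left(L + 6\right) = -8 + 4 \left(6 + L\right) = -8 + \left(24 + 4 L\right) = 16 + 4 L$)
$p = - \frac{76}{47} \approx -1.617$
$W{\left(11 \right)} + p D = \left(16 + 4 \cdot 11\right) - - \frac{95}{282} = \left(16 + 44\right) + \frac{95}{282} = 60 + \frac{95}{282} = \frac{17015}{282}$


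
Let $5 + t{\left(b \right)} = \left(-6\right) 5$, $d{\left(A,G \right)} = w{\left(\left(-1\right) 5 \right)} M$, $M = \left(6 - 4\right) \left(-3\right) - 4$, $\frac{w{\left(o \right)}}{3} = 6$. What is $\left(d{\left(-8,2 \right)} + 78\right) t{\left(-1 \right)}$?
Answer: $3570$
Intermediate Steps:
$w{\left(o \right)} = 18$ ($w{\left(o \right)} = 3 \cdot 6 = 18$)
$M = -10$ ($M = 2 \left(-3\right) - 4 = -6 - 4 = -10$)
$d{\left(A,G \right)} = -180$ ($d{\left(A,G \right)} = 18 \left(-10\right) = -180$)
$t{\left(b \right)} = -35$ ($t{\left(b \right)} = -5 - 30 = -35$)
$\left(d{\left(-8,2 \right)} + 78\right) t{\left(-1 \right)} = \left(-180 + 78\right) \left(-35\right) = \left(-102\right) \left(-35\right) = 3570$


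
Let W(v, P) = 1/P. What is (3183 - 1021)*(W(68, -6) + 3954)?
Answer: 25644563/3 ≈ 8.5482e+6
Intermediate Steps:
(3183 - 1021)*(W(68, -6) + 3954) = (3183 - 1021)*(1/(-6) + 3954) = 2162*(-⅙ + 3954) = 2162*(23723/6) = 25644563/3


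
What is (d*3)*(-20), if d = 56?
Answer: -3360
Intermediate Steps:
(d*3)*(-20) = (56*3)*(-20) = 168*(-20) = -3360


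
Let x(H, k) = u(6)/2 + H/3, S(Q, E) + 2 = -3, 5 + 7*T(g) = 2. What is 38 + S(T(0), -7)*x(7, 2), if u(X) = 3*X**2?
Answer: -731/3 ≈ -243.67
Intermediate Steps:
T(g) = -3/7 (T(g) = -5/7 + (1/7)*2 = -5/7 + 2/7 = -3/7)
S(Q, E) = -5 (S(Q, E) = -2 - 3 = -5)
x(H, k) = 54 + H/3 (x(H, k) = (3*6**2)/2 + H/3 = (3*36)*(1/2) + H*(1/3) = 108*(1/2) + H/3 = 54 + H/3)
38 + S(T(0), -7)*x(7, 2) = 38 - 5*(54 + (1/3)*7) = 38 - 5*(54 + 7/3) = 38 - 5*169/3 = 38 - 845/3 = -731/3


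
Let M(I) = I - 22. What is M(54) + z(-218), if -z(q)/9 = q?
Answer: 1994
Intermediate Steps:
z(q) = -9*q
M(I) = -22 + I
M(54) + z(-218) = (-22 + 54) - 9*(-218) = 32 + 1962 = 1994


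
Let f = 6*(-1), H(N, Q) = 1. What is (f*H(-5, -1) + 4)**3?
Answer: -8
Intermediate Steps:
f = -6
(f*H(-5, -1) + 4)**3 = (-6*1 + 4)**3 = (-6 + 4)**3 = (-2)**3 = -8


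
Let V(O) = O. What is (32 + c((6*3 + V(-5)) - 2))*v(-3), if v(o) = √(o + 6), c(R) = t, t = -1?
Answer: 31*√3 ≈ 53.694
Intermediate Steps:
c(R) = -1
v(o) = √(6 + o)
(32 + c((6*3 + V(-5)) - 2))*v(-3) = (32 - 1)*√(6 - 3) = 31*√3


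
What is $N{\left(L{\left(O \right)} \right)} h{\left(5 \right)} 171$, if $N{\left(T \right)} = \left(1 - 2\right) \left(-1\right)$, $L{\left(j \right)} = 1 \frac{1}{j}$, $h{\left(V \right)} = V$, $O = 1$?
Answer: $855$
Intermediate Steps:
$L{\left(j \right)} = \frac{1}{j}$
$N{\left(T \right)} = 1$ ($N{\left(T \right)} = \left(-1\right) \left(-1\right) = 1$)
$N{\left(L{\left(O \right)} \right)} h{\left(5 \right)} 171 = 1 \cdot 5 \cdot 171 = 5 \cdot 171 = 855$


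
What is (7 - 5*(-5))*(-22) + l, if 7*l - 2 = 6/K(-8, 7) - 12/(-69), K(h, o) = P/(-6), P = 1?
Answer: -114122/161 ≈ -708.83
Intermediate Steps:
K(h, o) = -1/6 (K(h, o) = 1/(-6) = 1*(-1/6) = -1/6)
l = -778/161 (l = 2/7 + (6/(-1/6) - 12/(-69))/7 = 2/7 + (6*(-6) - 12*(-1/69))/7 = 2/7 + (-36 + 4/23)/7 = 2/7 + (1/7)*(-824/23) = 2/7 - 824/161 = -778/161 ≈ -4.8323)
(7 - 5*(-5))*(-22) + l = (7 - 5*(-5))*(-22) - 778/161 = (7 + 25)*(-22) - 778/161 = 32*(-22) - 778/161 = -704 - 778/161 = -114122/161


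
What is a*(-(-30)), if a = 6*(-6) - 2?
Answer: -1140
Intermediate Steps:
a = -38 (a = -36 - 2 = -38)
a*(-(-30)) = -(-380)*(-3*1) = -(-380)*(-3) = -38*30 = -1140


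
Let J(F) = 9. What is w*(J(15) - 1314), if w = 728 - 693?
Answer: -45675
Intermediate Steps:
w = 35
w*(J(15) - 1314) = 35*(9 - 1314) = 35*(-1305) = -45675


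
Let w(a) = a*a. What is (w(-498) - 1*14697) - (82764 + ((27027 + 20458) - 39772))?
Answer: 142830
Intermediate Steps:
w(a) = a²
(w(-498) - 1*14697) - (82764 + ((27027 + 20458) - 39772)) = ((-498)² - 1*14697) - (82764 + ((27027 + 20458) - 39772)) = (248004 - 14697) - (82764 + (47485 - 39772)) = 233307 - (82764 + 7713) = 233307 - 1*90477 = 233307 - 90477 = 142830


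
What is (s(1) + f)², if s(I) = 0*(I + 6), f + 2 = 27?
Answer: 625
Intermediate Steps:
f = 25 (f = -2 + 27 = 25)
s(I) = 0 (s(I) = 0*(6 + I) = 0)
(s(1) + f)² = (0 + 25)² = 25² = 625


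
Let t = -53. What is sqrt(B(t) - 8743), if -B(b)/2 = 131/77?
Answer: I*sqrt(51857421)/77 ≈ 93.522*I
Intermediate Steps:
B(b) = -262/77
sqrt(B(t) - 8743) = sqrt(-262/77 - 8743) = sqrt(-673473/77) = I*sqrt(51857421)/77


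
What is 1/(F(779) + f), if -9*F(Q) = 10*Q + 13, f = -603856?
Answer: -1/604723 ≈ -1.6537e-6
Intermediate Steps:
F(Q) = -13/9 - 10*Q/9 (F(Q) = -(10*Q + 13)/9 = -(13 + 10*Q)/9 = -13/9 - 10*Q/9)
1/(F(779) + f) = 1/((-13/9 - 10/9*779) - 603856) = 1/((-13/9 - 7790/9) - 603856) = 1/(-867 - 603856) = 1/(-604723) = -1/604723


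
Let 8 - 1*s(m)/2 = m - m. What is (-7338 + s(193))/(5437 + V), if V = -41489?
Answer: 3661/18026 ≈ 0.20310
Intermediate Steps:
s(m) = 16 (s(m) = 16 - 2*(m - m) = 16 - 2*0 = 16 + 0 = 16)
(-7338 + s(193))/(5437 + V) = (-7338 + 16)/(5437 - 41489) = -7322/(-36052) = -7322*(-1/36052) = 3661/18026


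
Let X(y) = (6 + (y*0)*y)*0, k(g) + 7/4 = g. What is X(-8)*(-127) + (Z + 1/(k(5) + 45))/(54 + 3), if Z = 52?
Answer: 10040/11001 ≈ 0.91264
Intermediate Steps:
k(g) = -7/4 + g
X(y) = 0 (X(y) = (6 + 0*y)*0 = (6 + 0)*0 = 6*0 = 0)
X(-8)*(-127) + (Z + 1/(k(5) + 45))/(54 + 3) = 0*(-127) + (52 + 1/((-7/4 + 5) + 45))/(54 + 3) = 0 + (52 + 1/(13/4 + 45))/57 = 0 + (52 + 1/(193/4))*(1/57) = 0 + (52 + 4/193)*(1/57) = 0 + (10040/193)*(1/57) = 0 + 10040/11001 = 10040/11001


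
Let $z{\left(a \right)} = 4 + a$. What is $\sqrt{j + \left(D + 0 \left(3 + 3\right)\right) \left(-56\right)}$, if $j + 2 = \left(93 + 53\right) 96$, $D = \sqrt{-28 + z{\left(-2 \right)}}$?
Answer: $\sqrt{14014 - 56 i \sqrt{26}} \approx 118.39 - 1.206 i$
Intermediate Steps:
$D = i \sqrt{26}$ ($D = \sqrt{-28 + \left(4 - 2\right)} = \sqrt{-28 + 2} = \sqrt{-26} = i \sqrt{26} \approx 5.099 i$)
$j = 14014$ ($j = -2 + \left(93 + 53\right) 96 = -2 + 146 \cdot 96 = -2 + 14016 = 14014$)
$\sqrt{j + \left(D + 0 \left(3 + 3\right)\right) \left(-56\right)} = \sqrt{14014 + \left(i \sqrt{26} + 0 \left(3 + 3\right)\right) \left(-56\right)} = \sqrt{14014 + \left(i \sqrt{26} + 0 \cdot 6\right) \left(-56\right)} = \sqrt{14014 + \left(i \sqrt{26} + 0\right) \left(-56\right)} = \sqrt{14014 + i \sqrt{26} \left(-56\right)} = \sqrt{14014 - 56 i \sqrt{26}}$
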